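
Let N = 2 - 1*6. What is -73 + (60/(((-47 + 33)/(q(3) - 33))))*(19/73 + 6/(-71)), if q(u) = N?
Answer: -1637303/36281 ≈ -45.128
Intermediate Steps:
N = -4 (N = 2 - 6 = -4)
q(u) = -4
-73 + (60/(((-47 + 33)/(q(3) - 33))))*(19/73 + 6/(-71)) = -73 + (60/(((-47 + 33)/(-4 - 33))))*(19/73 + 6/(-71)) = -73 + (60/((-14/(-37))))*(19*(1/73) + 6*(-1/71)) = -73 + (60/((-14*(-1/37))))*(19/73 - 6/71) = -73 + (60/(14/37))*(911/5183) = -73 + (60*(37/14))*(911/5183) = -73 + (1110/7)*(911/5183) = -73 + 1011210/36281 = -1637303/36281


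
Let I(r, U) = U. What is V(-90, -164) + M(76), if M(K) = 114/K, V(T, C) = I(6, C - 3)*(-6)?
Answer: 2007/2 ≈ 1003.5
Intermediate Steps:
V(T, C) = 18 - 6*C (V(T, C) = (C - 3)*(-6) = (-3 + C)*(-6) = 18 - 6*C)
V(-90, -164) + M(76) = (18 - 6*(-164)) + 114/76 = (18 + 984) + 114*(1/76) = 1002 + 3/2 = 2007/2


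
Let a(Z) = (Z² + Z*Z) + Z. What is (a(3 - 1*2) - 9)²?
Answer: 36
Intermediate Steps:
a(Z) = Z + 2*Z² (a(Z) = (Z² + Z²) + Z = 2*Z² + Z = Z + 2*Z²)
(a(3 - 1*2) - 9)² = ((3 - 1*2)*(1 + 2*(3 - 1*2)) - 9)² = ((3 - 2)*(1 + 2*(3 - 2)) - 9)² = (1*(1 + 2*1) - 9)² = (1*(1 + 2) - 9)² = (1*3 - 9)² = (3 - 9)² = (-6)² = 36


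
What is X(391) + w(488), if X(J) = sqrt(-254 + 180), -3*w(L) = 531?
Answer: -177 + I*sqrt(74) ≈ -177.0 + 8.6023*I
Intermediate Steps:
w(L) = -177 (w(L) = -1/3*531 = -177)
X(J) = I*sqrt(74) (X(J) = sqrt(-74) = I*sqrt(74))
X(391) + w(488) = I*sqrt(74) - 177 = -177 + I*sqrt(74)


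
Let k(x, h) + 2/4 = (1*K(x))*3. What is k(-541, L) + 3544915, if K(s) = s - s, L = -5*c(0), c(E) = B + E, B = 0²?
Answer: 7089829/2 ≈ 3.5449e+6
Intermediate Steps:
B = 0
c(E) = E (c(E) = 0 + E = E)
L = 0 (L = -5*0 = 0)
K(s) = 0
k(x, h) = -½ (k(x, h) = -½ + (1*0)*3 = -½ + 0*3 = -½ + 0 = -½)
k(-541, L) + 3544915 = -½ + 3544915 = 7089829/2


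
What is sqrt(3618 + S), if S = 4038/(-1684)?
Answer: sqrt(2563331754)/842 ≈ 60.130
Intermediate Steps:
S = -2019/842 (S = 4038*(-1/1684) = -2019/842 ≈ -2.3979)
sqrt(3618 + S) = sqrt(3618 - 2019/842) = sqrt(3044337/842) = sqrt(2563331754)/842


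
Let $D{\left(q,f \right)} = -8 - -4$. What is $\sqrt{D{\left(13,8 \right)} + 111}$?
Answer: $\sqrt{107} \approx 10.344$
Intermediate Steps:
$D{\left(q,f \right)} = -4$ ($D{\left(q,f \right)} = -8 + 4 = -4$)
$\sqrt{D{\left(13,8 \right)} + 111} = \sqrt{-4 + 111} = \sqrt{107}$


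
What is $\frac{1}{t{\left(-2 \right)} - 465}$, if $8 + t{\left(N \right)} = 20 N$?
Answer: $- \frac{1}{513} \approx -0.0019493$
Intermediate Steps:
$t{\left(N \right)} = -8 + 20 N$
$\frac{1}{t{\left(-2 \right)} - 465} = \frac{1}{\left(-8 + 20 \left(-2\right)\right) - 465} = \frac{1}{\left(-8 - 40\right) - 465} = \frac{1}{-48 - 465} = \frac{1}{-513} = - \frac{1}{513}$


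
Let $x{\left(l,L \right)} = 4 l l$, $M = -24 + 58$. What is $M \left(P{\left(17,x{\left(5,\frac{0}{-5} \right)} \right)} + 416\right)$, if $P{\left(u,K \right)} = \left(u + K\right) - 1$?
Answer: $18088$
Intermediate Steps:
$M = 34$
$x{\left(l,L \right)} = 4 l^{2}$
$P{\left(u,K \right)} = -1 + K + u$ ($P{\left(u,K \right)} = \left(K + u\right) - 1 = -1 + K + u$)
$M \left(P{\left(17,x{\left(5,\frac{0}{-5} \right)} \right)} + 416\right) = 34 \left(\left(-1 + 4 \cdot 5^{2} + 17\right) + 416\right) = 34 \left(\left(-1 + 4 \cdot 25 + 17\right) + 416\right) = 34 \left(\left(-1 + 100 + 17\right) + 416\right) = 34 \left(116 + 416\right) = 34 \cdot 532 = 18088$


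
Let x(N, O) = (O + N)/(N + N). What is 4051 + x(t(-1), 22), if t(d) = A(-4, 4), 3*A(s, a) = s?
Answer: 16173/4 ≈ 4043.3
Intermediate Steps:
A(s, a) = s/3
t(d) = -4/3 (t(d) = (1/3)*(-4) = -4/3)
x(N, O) = (N + O)/(2*N) (x(N, O) = (N + O)/((2*N)) = (N + O)*(1/(2*N)) = (N + O)/(2*N))
4051 + x(t(-1), 22) = 4051 + (-4/3 + 22)/(2*(-4/3)) = 4051 + (1/2)*(-3/4)*(62/3) = 4051 - 31/4 = 16173/4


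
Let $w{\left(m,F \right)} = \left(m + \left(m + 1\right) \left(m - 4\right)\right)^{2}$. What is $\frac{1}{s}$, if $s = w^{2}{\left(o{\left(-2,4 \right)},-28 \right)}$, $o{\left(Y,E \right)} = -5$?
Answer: $\frac{1}{923521} \approx 1.0828 \cdot 10^{-6}$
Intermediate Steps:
$w{\left(m,F \right)} = \left(m + \left(1 + m\right) \left(-4 + m\right)\right)^{2}$
$s = 923521$ ($s = \left(\left(4 - \left(-5\right)^{2} + 2 \left(-5\right)\right)^{2}\right)^{2} = \left(\left(4 - 25 - 10\right)^{2}\right)^{2} = \left(\left(-31\right)^{2}\right)^{2} = 961^{2} = 923521$)
$\frac{1}{s} = \frac{1}{923521}$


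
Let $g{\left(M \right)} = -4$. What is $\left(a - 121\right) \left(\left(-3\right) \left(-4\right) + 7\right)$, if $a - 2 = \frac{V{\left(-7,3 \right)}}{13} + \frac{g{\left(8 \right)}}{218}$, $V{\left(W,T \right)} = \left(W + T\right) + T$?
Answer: $- \frac{3206402}{1417} \approx -2262.8$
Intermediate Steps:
$V{\left(W,T \right)} = W + 2 T$ ($V{\left(W,T \right)} = \left(T + W\right) + T = W + 2 T$)
$a = \frac{2699}{1417}$ ($a = 2 + \left(\frac{-7 + 2 \cdot 3}{13} - \frac{4}{218}\right) = 2 + \left(\left(-7 + 6\right) \frac{1}{13} - \frac{2}{109}\right) = 2 - \frac{135}{1417} = \frac{2699}{1417} \approx 1.9047$)
$\left(a - 121\right) \left(\left(-3\right) \left(-4\right) + 7\right) = \left(\frac{2699}{1417} - 121\right) \left(\left(-3\right) \left(-4\right) + 7\right) = - \frac{168758 \left(12 + 7\right)}{1417} = \left(- \frac{168758}{1417}\right) 19 = - \frac{3206402}{1417}$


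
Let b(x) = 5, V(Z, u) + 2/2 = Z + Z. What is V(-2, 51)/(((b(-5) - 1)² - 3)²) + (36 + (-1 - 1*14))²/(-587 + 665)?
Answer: 1901/338 ≈ 5.6243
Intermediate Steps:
V(Z, u) = -1 + 2*Z (V(Z, u) = -1 + (Z + Z) = -1 + 2*Z)
V(-2, 51)/(((b(-5) - 1)² - 3)²) + (36 + (-1 - 1*14))²/(-587 + 665) = (-1 + 2*(-2))/(((5 - 1)² - 3)²) + (36 + (-1 - 1*14))²/(-587 + 665) = (-1 - 4)/((4² - 3)²) + (36 + (-1 - 14))²/78 = -5/(16 - 3)² + (36 - 15)²*(1/78) = -5/(13²) + 21²*(1/78) = -5/169 + 441*(1/78) = -5*1/169 + 147/26 = -5/169 + 147/26 = 1901/338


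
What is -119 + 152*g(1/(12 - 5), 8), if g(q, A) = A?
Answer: 1097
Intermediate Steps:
-119 + 152*g(1/(12 - 5), 8) = -119 + 152*8 = -119 + 1216 = 1097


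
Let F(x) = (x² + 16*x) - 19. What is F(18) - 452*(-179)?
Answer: 81501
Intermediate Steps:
F(x) = -19 + x² + 16*x
F(18) - 452*(-179) = (-19 + 18² + 16*18) - 452*(-179) = (-19 + 324 + 288) + 80908 = 593 + 80908 = 81501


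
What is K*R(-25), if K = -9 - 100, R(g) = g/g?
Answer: -109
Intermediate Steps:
R(g) = 1
K = -109
K*R(-25) = -109*1 = -109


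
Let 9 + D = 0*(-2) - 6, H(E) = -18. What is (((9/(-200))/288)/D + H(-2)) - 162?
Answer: -17279999/96000 ≈ -180.00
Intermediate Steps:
D = -15 (D = -9 + (0*(-2) - 6) = -9 + (0 - 6) = -9 - 6 = -15)
(((9/(-200))/288)/D + H(-2)) - 162 = (((9/(-200))/288)/(-15) - 18) - 162 = (((9*(-1/200))*(1/288))*(-1/15) - 18) - 162 = (-9/200*1/288*(-1/15) - 18) - 162 = (-1/6400*(-1/15) - 18) - 162 = (1/96000 - 18) - 162 = -1727999/96000 - 162 = -17279999/96000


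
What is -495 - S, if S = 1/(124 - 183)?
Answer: -29204/59 ≈ -494.98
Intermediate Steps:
S = -1/59 (S = 1/(-59) = -1/59 ≈ -0.016949)
-495 - S = -495 - 1*(-1/59) = -495 + 1/59 = -29204/59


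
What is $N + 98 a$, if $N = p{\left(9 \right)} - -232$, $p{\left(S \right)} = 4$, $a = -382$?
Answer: $-37200$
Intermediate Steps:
$N = 236$ ($N = 4 - -232 = 4 + 232 = 236$)
$N + 98 a = 236 + 98 \left(-382\right) = 236 - 37436 = -37200$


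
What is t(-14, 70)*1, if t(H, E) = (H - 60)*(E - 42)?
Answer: -2072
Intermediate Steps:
t(H, E) = (-60 + H)*(-42 + E)
t(-14, 70)*1 = (2520 - 60*70 - 42*(-14) + 70*(-14))*1 = (2520 - 4200 + 588 - 980)*1 = -2072*1 = -2072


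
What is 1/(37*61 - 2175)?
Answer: 1/82 ≈ 0.012195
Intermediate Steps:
1/(37*61 - 2175) = 1/(2257 - 2175) = 1/82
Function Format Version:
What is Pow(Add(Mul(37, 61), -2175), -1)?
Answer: Rational(1, 82) ≈ 0.012195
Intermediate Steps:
Pow(Add(Mul(37, 61), -2175), -1) = Pow(Add(2257, -2175), -1) = Pow(82, -1) = Rational(1, 82)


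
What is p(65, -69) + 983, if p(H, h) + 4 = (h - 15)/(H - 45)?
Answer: 4874/5 ≈ 974.80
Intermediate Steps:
p(H, h) = -4 + (-15 + h)/(-45 + H) (p(H, h) = -4 + (h - 15)/(H - 45) = -4 + (-15 + h)/(-45 + H))
p(65, -69) + 983 = (165 - 69 - 4*65)/(-45 + 65) + 983 = (165 - 69 - 260)/20 + 983 = (1/20)*(-164) + 983 = -41/5 + 983 = 4874/5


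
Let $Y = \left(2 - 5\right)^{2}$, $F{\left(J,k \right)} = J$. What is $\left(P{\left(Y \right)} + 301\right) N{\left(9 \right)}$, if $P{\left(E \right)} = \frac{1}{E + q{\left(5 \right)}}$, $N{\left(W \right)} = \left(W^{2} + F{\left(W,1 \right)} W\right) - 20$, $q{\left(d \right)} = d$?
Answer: $\frac{299265}{7} \approx 42752.0$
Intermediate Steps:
$Y = 9$ ($Y = \left(-3\right)^{2} = 9$)
$N{\left(W \right)} = -20 + 2 W^{2}$ ($N{\left(W \right)} = \left(W^{2} + W W\right) - 20 = \left(W^{2} + W^{2}\right) - 20 = 2 W^{2} - 20 = -20 + 2 W^{2}$)
$P{\left(E \right)} = \frac{1}{5 + E}$ ($P{\left(E \right)} = \frac{1}{E + 5} = \frac{1}{5 + E}$)
$\left(P{\left(Y \right)} + 301\right) N{\left(9 \right)} = \left(\frac{1}{5 + 9} + 301\right) \left(-20 + 2 \cdot 9^{2}\right) = \left(\frac{1}{14} + 301\right) \left(-20 + 2 \cdot 81\right) = \left(\frac{1}{14} + 301\right) \left(-20 + 162\right) = \frac{4215}{14} \cdot 142 = \frac{299265}{7}$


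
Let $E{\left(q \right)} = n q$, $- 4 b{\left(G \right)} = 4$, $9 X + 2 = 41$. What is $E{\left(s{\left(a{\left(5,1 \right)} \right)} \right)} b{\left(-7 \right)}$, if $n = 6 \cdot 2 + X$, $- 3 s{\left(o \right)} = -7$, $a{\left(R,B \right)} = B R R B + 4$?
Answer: $- \frac{343}{9} \approx -38.111$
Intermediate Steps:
$X = \frac{13}{3}$ ($X = - \frac{2}{9} + \frac{1}{9} \cdot 41 = - \frac{2}{9} + \frac{41}{9} = \frac{13}{3} \approx 4.3333$)
$a{\left(R,B \right)} = 4 + B^{2} R^{2}$ ($a{\left(R,B \right)} = B R^{2} B + 4 = B^{2} R^{2} + 4 = 4 + B^{2} R^{2}$)
$s{\left(o \right)} = \frac{7}{3}$ ($s{\left(o \right)} = \left(- \frac{1}{3}\right) \left(-7\right) = \frac{7}{3}$)
$b{\left(G \right)} = -1$ ($b{\left(G \right)} = \left(- \frac{1}{4}\right) 4 = -1$)
$n = \frac{49}{3}$ ($n = 6 \cdot 2 + \frac{13}{3} = 12 + \frac{13}{3} = \frac{49}{3} \approx 16.333$)
$E{\left(q \right)} = \frac{49 q}{3}$
$E{\left(s{\left(a{\left(5,1 \right)} \right)} \right)} b{\left(-7 \right)} = \frac{49}{3} \cdot \frac{7}{3} \left(-1\right) = \frac{343}{9} \left(-1\right) = - \frac{343}{9}$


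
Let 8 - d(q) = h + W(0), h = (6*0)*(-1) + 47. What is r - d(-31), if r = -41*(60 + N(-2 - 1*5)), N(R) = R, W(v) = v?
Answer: -2134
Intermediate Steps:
h = 47 (h = 0*(-1) + 47 = 0 + 47 = 47)
r = -2173 (r = -41*(60 + (-2 - 1*5)) = -41*(60 + (-2 - 5)) = -41*(60 - 7) = -41*53 = -2173)
d(q) = -39 (d(q) = 8 - (47 + 0) = 8 - 1*47 = 8 - 47 = -39)
r - d(-31) = -2173 - 1*(-39) = -2173 + 39 = -2134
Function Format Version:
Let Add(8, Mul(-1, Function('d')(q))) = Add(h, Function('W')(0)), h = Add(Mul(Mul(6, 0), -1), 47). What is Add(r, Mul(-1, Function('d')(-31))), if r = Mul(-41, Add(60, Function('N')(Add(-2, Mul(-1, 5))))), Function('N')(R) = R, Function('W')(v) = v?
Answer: -2134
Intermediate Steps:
h = 47 (h = Add(Mul(0, -1), 47) = Add(0, 47) = 47)
r = -2173 (r = Mul(-41, Add(60, Add(-2, Mul(-1, 5)))) = Mul(-41, Add(60, Add(-2, -5))) = Mul(-41, Add(60, -7)) = Mul(-41, 53) = -2173)
Function('d')(q) = -39 (Function('d')(q) = Add(8, Mul(-1, Add(47, 0))) = Add(8, Mul(-1, 47)) = Add(8, -47) = -39)
Add(r, Mul(-1, Function('d')(-31))) = Add(-2173, Mul(-1, -39)) = Add(-2173, 39) = -2134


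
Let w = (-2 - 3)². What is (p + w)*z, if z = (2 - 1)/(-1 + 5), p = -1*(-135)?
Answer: 40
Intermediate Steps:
p = 135
w = 25 (w = (-5)² = 25)
z = ¼ (z = 1/4 = (¼)*1 = ¼ ≈ 0.25000)
(p + w)*z = (135 + 25)*(¼) = 160*(¼) = 40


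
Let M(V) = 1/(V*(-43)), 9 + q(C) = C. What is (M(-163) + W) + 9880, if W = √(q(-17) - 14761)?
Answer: 69248921/7009 + 3*I*√1643 ≈ 9880.0 + 121.6*I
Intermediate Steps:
q(C) = -9 + C
M(V) = -1/(43*V) (M(V) = 1/(-43*V) = -1/(43*V))
W = 3*I*√1643 (W = √((-9 - 17) - 14761) = √(-26 - 14761) = √(-14787) = 3*I*√1643 ≈ 121.6*I)
(M(-163) + W) + 9880 = (-1/43/(-163) + 3*I*√1643) + 9880 = (-1/43*(-1/163) + 3*I*√1643) + 9880 = (1/7009 + 3*I*√1643) + 9880 = 69248921/7009 + 3*I*√1643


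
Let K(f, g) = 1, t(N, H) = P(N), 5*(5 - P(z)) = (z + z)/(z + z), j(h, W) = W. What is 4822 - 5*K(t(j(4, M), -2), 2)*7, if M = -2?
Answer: 4787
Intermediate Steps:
P(z) = 24/5 (P(z) = 5 - (z + z)/(5*(z + z)) = 5 - 2*z/(5*(2*z)) = 5 - 2*z*1/(2*z)/5 = 5 - ⅕*1 = 5 - ⅕ = 24/5)
t(N, H) = 24/5
4822 - 5*K(t(j(4, M), -2), 2)*7 = 4822 - 5*1*7 = 4822 - 5*7 = 4822 - 1*35 = 4822 - 35 = 4787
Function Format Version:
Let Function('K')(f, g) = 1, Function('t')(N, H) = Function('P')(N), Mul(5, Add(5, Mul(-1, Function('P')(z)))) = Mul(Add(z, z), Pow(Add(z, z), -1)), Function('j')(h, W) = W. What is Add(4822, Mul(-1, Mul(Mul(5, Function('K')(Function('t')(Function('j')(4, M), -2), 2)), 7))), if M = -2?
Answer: 4787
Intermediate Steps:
Function('P')(z) = Rational(24, 5) (Function('P')(z) = Add(5, Mul(Rational(-1, 5), Mul(Add(z, z), Pow(Add(z, z), -1)))) = Add(5, Mul(Rational(-1, 5), Mul(Mul(2, z), Pow(Mul(2, z), -1)))) = Add(5, Mul(Rational(-1, 5), Mul(Mul(2, z), Mul(Rational(1, 2), Pow(z, -1))))) = Add(5, Mul(Rational(-1, 5), 1)) = Add(5, Rational(-1, 5)) = Rational(24, 5))
Function('t')(N, H) = Rational(24, 5)
Add(4822, Mul(-1, Mul(Mul(5, Function('K')(Function('t')(Function('j')(4, M), -2), 2)), 7))) = Add(4822, Mul(-1, Mul(Mul(5, 1), 7))) = Add(4822, Mul(-1, Mul(5, 7))) = Add(4822, Mul(-1, 35)) = Add(4822, -35) = 4787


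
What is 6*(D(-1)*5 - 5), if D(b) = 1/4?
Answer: -45/2 ≈ -22.500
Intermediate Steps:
D(b) = ¼
6*(D(-1)*5 - 5) = 6*((¼)*5 - 5) = 6*(5/4 - 5) = 6*(-15/4) = -45/2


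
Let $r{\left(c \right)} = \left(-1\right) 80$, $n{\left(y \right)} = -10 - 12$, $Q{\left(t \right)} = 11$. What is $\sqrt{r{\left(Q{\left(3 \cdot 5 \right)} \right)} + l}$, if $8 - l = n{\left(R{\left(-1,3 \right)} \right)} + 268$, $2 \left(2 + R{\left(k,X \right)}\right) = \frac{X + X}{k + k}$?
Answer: $i \sqrt{318} \approx 17.833 i$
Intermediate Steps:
$R{\left(k,X \right)} = -2 + \frac{X}{2 k}$ ($R{\left(k,X \right)} = -2 + \frac{\left(X + X\right) \frac{1}{k + k}}{2} = -2 + \frac{2 X \frac{1}{2 k}}{2} = -2 + \frac{X \frac{1}{k}}{2} = -2 + \frac{X}{2 k}$)
$n{\left(y \right)} = -22$
$r{\left(c \right)} = -80$
$l = -238$ ($l = 8 - \left(-22 + 268\right) = 8 - 246 = -238$)
$\sqrt{r{\left(Q{\left(3 \cdot 5 \right)} \right)} + l} = \sqrt{-80 - 238} = \sqrt{-318} = i \sqrt{318}$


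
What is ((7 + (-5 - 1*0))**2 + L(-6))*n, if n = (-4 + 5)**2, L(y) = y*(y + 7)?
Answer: -2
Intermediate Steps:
L(y) = y*(7 + y)
n = 1 (n = 1**2 = 1)
((7 + (-5 - 1*0))**2 + L(-6))*n = ((7 + (-5 - 1*0))**2 - 6*(7 - 6))*1 = ((7 + (-5 + 0))**2 - 6*1)*1 = ((7 - 5)**2 - 6)*1 = (2**2 - 6)*1 = (4 - 6)*1 = -2*1 = -2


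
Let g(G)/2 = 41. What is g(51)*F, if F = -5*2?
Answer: -820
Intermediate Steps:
g(G) = 82 (g(G) = 2*41 = 82)
F = -10
g(51)*F = 82*(-10) = -820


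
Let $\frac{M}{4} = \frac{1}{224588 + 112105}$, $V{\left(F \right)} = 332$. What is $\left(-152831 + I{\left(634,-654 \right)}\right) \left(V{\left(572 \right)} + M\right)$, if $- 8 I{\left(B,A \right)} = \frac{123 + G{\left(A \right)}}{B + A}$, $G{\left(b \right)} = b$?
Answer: $- \frac{17084138045258}{336693} \approx -5.0741 \cdot 10^{7}$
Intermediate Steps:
$M = \frac{4}{336693}$ ($M = \frac{4}{224588 + 112105} = \frac{4}{336693} \approx 1.188 \cdot 10^{-5}$)
$I{\left(B,A \right)} = - \frac{123 + A}{8 \left(A + B\right)}$ ($I{\left(B,A \right)} = - \frac{\left(123 + A\right) \frac{1}{B + A}}{8} = - \frac{\left(123 + A\right) \frac{1}{A + B}}{8} = - \frac{\frac{1}{A + B} \left(123 + A\right)}{8} = - \frac{123 + A}{8 \left(A + B\right)}$)
$\left(-152831 + I{\left(634,-654 \right)}\right) \left(V{\left(572 \right)} + M\right) = \left(-152831 + \frac{-123 - -654}{8 \left(-654 + 634\right)}\right) \left(332 + \frac{4}{336693}\right) = \left(-152831 + \frac{-123 + 654}{8 \left(-20\right)}\right) \frac{111782080}{336693} = \left(-152831 + \frac{1}{8} \left(- \frac{1}{20}\right) 531\right) \frac{111782080}{336693} = \left(-152831 - \frac{531}{160}\right) \frac{111782080}{336693} = \left(- \frac{24453491}{160}\right) \frac{111782080}{336693} = - \frac{17084138045258}{336693}$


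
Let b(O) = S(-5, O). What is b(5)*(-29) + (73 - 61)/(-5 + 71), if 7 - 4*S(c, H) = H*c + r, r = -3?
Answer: -11157/44 ≈ -253.57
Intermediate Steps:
S(c, H) = 5/2 - H*c/4 (S(c, H) = 7/4 - (H*c - 3)/4 = 7/4 - (-3 + H*c)/4 = 7/4 + (¾ - H*c/4) = 5/2 - H*c/4)
b(O) = 5/2 + 5*O/4 (b(O) = 5/2 - ¼*O*(-5) = 5/2 + 5*O/4)
b(5)*(-29) + (73 - 61)/(-5 + 71) = (5/2 + (5/4)*5)*(-29) + (73 - 61)/(-5 + 71) = (5/2 + 25/4)*(-29) + 12/66 = (35/4)*(-29) + 12*(1/66) = -1015/4 + 2/11 = -11157/44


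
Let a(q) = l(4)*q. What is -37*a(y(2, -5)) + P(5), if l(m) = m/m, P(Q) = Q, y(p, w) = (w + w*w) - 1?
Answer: -698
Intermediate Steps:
y(p, w) = -1 + w + w**2 (y(p, w) = (w + w**2) - 1 = -1 + w + w**2)
l(m) = 1
a(q) = q (a(q) = 1*q = q)
-37*a(y(2, -5)) + P(5) = -37*(-1 - 5 + (-5)**2) + 5 = -37*(-1 - 5 + 25) + 5 = -37*19 + 5 = -703 + 5 = -698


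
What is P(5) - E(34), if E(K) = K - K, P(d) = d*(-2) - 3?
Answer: -13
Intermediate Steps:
P(d) = -3 - 2*d (P(d) = -2*d - 3 = -3 - 2*d)
E(K) = 0
P(5) - E(34) = (-3 - 2*5) - 1*0 = (-3 - 10) + 0 = -13 + 0 = -13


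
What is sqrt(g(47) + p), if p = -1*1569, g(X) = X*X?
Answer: 8*sqrt(10) ≈ 25.298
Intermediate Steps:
g(X) = X**2
p = -1569
sqrt(g(47) + p) = sqrt(47**2 - 1569) = sqrt(2209 - 1569) = sqrt(640) = 8*sqrt(10)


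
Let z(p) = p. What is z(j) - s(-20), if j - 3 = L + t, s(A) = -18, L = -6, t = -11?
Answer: 4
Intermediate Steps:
j = -14 (j = 3 + (-6 - 11) = 3 - 17 = -14)
z(j) - s(-20) = -14 - 1*(-18) = -14 + 18 = 4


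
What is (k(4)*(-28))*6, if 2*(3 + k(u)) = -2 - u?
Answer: 1008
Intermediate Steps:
k(u) = -4 - u/2 (k(u) = -3 + (-2 - u)/2 = -3 + (-1 - u/2) = -4 - u/2)
(k(4)*(-28))*6 = ((-4 - ½*4)*(-28))*6 = ((-4 - 2)*(-28))*6 = -6*(-28)*6 = 168*6 = 1008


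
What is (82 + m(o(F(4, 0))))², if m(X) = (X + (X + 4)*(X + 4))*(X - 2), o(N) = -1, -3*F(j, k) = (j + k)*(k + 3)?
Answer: 3364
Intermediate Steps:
F(j, k) = -(3 + k)*(j + k)/3 (F(j, k) = -(j + k)*(k + 3)/3 = -(j + k)*(3 + k)/3 = -(3 + k)*(j + k)/3)
m(X) = (-2 + X)*(X + (4 + X)²) (m(X) = (X + (4 + X)*(4 + X))*(-2 + X) = (X + (4 + X)²)*(-2 + X) = (-2 + X)*(X + (4 + X)²))
(82 + m(o(F(4, 0))))² = (82 + (-32 + (-1)³ - 2*(-1) + 7*(-1)²))² = (82 + (-32 - 1 + 2 + 7*1))² = (82 + (-32 - 1 + 2 + 7))² = (82 - 24)² = 58² = 3364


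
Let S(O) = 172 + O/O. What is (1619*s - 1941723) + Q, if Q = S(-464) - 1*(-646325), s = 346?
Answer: -735051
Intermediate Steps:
S(O) = 173 (S(O) = 172 + 1 = 173)
Q = 646498 (Q = 173 - 1*(-646325) = 173 + 646325 = 646498)
(1619*s - 1941723) + Q = (1619*346 - 1941723) + 646498 = (560174 - 1941723) + 646498 = -1381549 + 646498 = -735051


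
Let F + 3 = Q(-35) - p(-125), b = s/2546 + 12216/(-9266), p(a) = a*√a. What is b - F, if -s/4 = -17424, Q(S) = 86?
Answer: -335842847/5897809 - 625*I*√5 ≈ -56.944 - 1397.5*I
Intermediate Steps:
s = 69696 (s = -4*(-17424) = 69696)
p(a) = a^(3/2)
b = 153675300/5897809 (b = 69696/2546 + 12216/(-9266) = 69696*(1/2546) + 12216*(-1/9266) = 34848/1273 - 6108/4633 = 153675300/5897809 ≈ 26.056)
F = 83 + 625*I*√5 (F = -3 + (86 - (-125)^(3/2)) = -3 + (86 - (-625)*I*√5) = -3 + (86 + 625*I*√5) = 83 + 625*I*√5 ≈ 83.0 + 1397.5*I)
b - F = 153675300/5897809 - (83 + 625*I*√5) = 153675300/5897809 + (-83 - 625*I*√5) = -335842847/5897809 - 625*I*√5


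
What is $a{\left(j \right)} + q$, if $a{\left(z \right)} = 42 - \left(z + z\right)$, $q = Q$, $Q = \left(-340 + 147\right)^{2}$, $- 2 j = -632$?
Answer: $36659$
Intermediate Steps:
$j = 316$ ($j = \left(- \frac{1}{2}\right) \left(-632\right) = 316$)
$Q = 37249$ ($Q = \left(-193\right)^{2} = 37249$)
$q = 37249$
$a{\left(z \right)} = 42 - 2 z$
$a{\left(j \right)} + q = \left(42 - 632\right) + 37249 = -590 + 37249 = 36659$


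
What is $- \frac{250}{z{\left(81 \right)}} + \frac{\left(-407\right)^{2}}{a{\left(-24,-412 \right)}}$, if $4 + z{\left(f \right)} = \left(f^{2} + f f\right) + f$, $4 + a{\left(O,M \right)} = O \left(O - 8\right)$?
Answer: $\frac{2186210151}{10084036} \approx 216.8$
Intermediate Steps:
$a{\left(O,M \right)} = -4 + O \left(-8 + O\right)$ ($a{\left(O,M \right)} = -4 + O \left(O - 8\right) = -4 + O \left(-8 + O\right)$)
$z{\left(f \right)} = -4 + f + 2 f^{2}$ ($z{\left(f \right)} = -4 + \left(\left(f^{2} + f f\right) + f\right) = -4 + \left(\left(f^{2} + f^{2}\right) + f\right) = -4 + \left(2 f^{2} + f\right) = -4 + \left(f + 2 f^{2}\right) = -4 + f + 2 f^{2}$)
$- \frac{250}{z{\left(81 \right)}} + \frac{\left(-407\right)^{2}}{a{\left(-24,-412 \right)}} = - \frac{250}{-4 + 81 + 2 \cdot 81^{2}} + \frac{\left(-407\right)^{2}}{-4 + \left(-24\right)^{2} - -192} = - \frac{250}{-4 + 81 + 2 \cdot 6561} + \frac{165649}{-4 + 576 + 192} = - \frac{250}{-4 + 81 + 13122} + \frac{165649}{764} = - \frac{250}{13199} + 165649 \cdot \frac{1}{764} = \left(-250\right) \frac{1}{13199} + \frac{165649}{764} = - \frac{250}{13199} + \frac{165649}{764} = \frac{2186210151}{10084036}$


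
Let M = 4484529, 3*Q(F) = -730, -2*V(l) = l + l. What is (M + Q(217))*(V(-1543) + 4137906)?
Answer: 55687415455793/3 ≈ 1.8562e+13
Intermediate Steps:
V(l) = -l (V(l) = -(l + l)/2 = -l)
Q(F) = -730/3 (Q(F) = (⅓)*(-730) = -730/3)
(M + Q(217))*(V(-1543) + 4137906) = (4484529 - 730/3)*(-1*(-1543) + 4137906) = 13452857*(1543 + 4137906)/3 = (13452857/3)*4139449 = 55687415455793/3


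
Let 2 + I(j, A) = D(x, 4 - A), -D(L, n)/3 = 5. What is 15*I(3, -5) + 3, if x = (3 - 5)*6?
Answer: -252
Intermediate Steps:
x = -12 (x = -2*6 = -12)
D(L, n) = -15 (D(L, n) = -3*5 = -15)
I(j, A) = -17 (I(j, A) = -2 - 15 = -17)
15*I(3, -5) + 3 = 15*(-17) + 3 = -255 + 3 = -252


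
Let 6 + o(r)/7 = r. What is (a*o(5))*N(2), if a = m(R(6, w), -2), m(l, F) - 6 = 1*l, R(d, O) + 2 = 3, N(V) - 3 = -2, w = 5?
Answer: -49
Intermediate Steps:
N(V) = 1 (N(V) = 3 - 2 = 1)
R(d, O) = 1 (R(d, O) = -2 + 3 = 1)
m(l, F) = 6 + l (m(l, F) = 6 + 1*l = 6 + l)
a = 7 (a = 6 + 1 = 7)
o(r) = -42 + 7*r
(a*o(5))*N(2) = (7*(-42 + 7*5))*1 = (7*(-42 + 35))*1 = (7*(-7))*1 = -49*1 = -49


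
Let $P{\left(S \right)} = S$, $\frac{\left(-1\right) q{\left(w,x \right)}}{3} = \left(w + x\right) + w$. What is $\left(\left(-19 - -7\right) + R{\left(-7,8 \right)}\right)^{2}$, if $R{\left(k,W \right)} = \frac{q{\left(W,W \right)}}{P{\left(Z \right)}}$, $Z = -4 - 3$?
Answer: $\frac{144}{49} \approx 2.9388$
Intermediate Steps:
$q{\left(w,x \right)} = - 6 w - 3 x$ ($q{\left(w,x \right)} = - 3 \left(\left(w + x\right) + w\right) = - 3 \left(x + 2 w\right) = - 6 w - 3 x$)
$Z = -7$
$R{\left(k,W \right)} = \frac{9 W}{7}$ ($R{\left(k,W \right)} = \frac{- 6 W - 3 W}{-7} = - 9 W \left(- \frac{1}{7}\right) = \frac{9 W}{7}$)
$\left(\left(-19 - -7\right) + R{\left(-7,8 \right)}\right)^{2} = \left(\left(-19 - -7\right) + \frac{9}{7} \cdot 8\right)^{2} = \left(\left(-19 + 7\right) + \frac{72}{7}\right)^{2} = \left(-12 + \frac{72}{7}\right)^{2} = \left(- \frac{12}{7}\right)^{2} = \frac{144}{49}$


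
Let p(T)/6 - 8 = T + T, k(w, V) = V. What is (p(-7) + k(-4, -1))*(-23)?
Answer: 851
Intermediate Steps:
p(T) = 48 + 12*T (p(T) = 48 + 6*(T + T) = 48 + 6*(2*T) = 48 + 12*T)
(p(-7) + k(-4, -1))*(-23) = ((48 + 12*(-7)) - 1)*(-23) = ((48 - 84) - 1)*(-23) = (-36 - 1)*(-23) = -37*(-23) = 851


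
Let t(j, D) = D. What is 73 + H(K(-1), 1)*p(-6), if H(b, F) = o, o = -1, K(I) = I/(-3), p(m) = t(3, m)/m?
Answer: 72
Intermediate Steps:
p(m) = 1 (p(m) = m/m = 1)
K(I) = -I/3 (K(I) = I*(-⅓) = -I/3)
H(b, F) = -1
73 + H(K(-1), 1)*p(-6) = 73 - 1*1 = 73 - 1 = 72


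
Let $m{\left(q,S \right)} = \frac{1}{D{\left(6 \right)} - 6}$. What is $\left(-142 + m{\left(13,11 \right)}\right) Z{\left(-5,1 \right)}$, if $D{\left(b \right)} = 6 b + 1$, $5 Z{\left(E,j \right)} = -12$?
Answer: $\frac{52812}{155} \approx 340.72$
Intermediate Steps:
$Z{\left(E,j \right)} = - \frac{12}{5}$ ($Z{\left(E,j \right)} = \frac{1}{5} \left(-12\right) = - \frac{12}{5}$)
$D{\left(b \right)} = 1 + 6 b$
$m{\left(q,S \right)} = \frac{1}{31}$ ($m{\left(q,S \right)} = \frac{1}{\left(1 + 6 \cdot 6\right) - 6} = \frac{1}{\left(1 + 36\right) - 6} = \frac{1}{37 - 6} = \frac{1}{31}$)
$\left(-142 + m{\left(13,11 \right)}\right) Z{\left(-5,1 \right)} = \left(-142 + \frac{1}{31}\right) \left(- \frac{12}{5}\right) = \left(- \frac{4401}{31}\right) \left(- \frac{12}{5}\right) = \frac{52812}{155}$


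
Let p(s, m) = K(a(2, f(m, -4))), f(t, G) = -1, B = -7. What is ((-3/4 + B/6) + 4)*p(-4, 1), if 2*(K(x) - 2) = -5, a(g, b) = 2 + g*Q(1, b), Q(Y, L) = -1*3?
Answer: -25/24 ≈ -1.0417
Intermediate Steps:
Q(Y, L) = -3
a(g, b) = 2 - 3*g (a(g, b) = 2 + g*(-3) = 2 - 3*g)
K(x) = -1/2 (K(x) = 2 + (1/2)*(-5) = 2 - 5/2 = -1/2)
p(s, m) = -1/2
((-3/4 + B/6) + 4)*p(-4, 1) = ((-3/4 - 7/6) + 4)*(-1/2) = (-23/12 + 4)*(-1/2) = (25/12)*(-1/2) = -25/24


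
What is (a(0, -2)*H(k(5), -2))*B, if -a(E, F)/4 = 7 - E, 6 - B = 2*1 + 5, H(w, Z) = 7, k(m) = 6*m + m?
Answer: 196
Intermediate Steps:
k(m) = 7*m
B = -1 (B = 6 - (2*1 + 5) = 6 - (2 + 5) = 6 - 1*7 = 6 - 7 = -1)
a(E, F) = -28 + 4*E (a(E, F) = -4*(7 - E) = -28 + 4*E)
(a(0, -2)*H(k(5), -2))*B = ((-28 + 4*0)*7)*(-1) = ((-28 + 0)*7)*(-1) = -28*7*(-1) = -196*(-1) = 196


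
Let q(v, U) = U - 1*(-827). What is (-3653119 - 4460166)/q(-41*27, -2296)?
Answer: 8113285/1469 ≈ 5523.0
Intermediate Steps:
q(v, U) = 827 + U (q(v, U) = U + 827 = 827 + U)
(-3653119 - 4460166)/q(-41*27, -2296) = (-3653119 - 4460166)/(827 - 2296) = -8113285/(-1469) = -8113285*(-1/1469) = 8113285/1469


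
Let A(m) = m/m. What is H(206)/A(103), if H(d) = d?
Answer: 206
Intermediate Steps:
A(m) = 1
H(206)/A(103) = 206/1 = 206*1 = 206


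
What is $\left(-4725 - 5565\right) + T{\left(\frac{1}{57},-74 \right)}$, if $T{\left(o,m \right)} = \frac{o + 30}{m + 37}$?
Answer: $- \frac{21703321}{2109} \approx -10291.0$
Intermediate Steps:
$T{\left(o,m \right)} = \frac{30 + o}{37 + m}$
$\left(-4725 - 5565\right) + T{\left(\frac{1}{57},-74 \right)} = \left(-4725 - 5565\right) + \frac{30 + \frac{1}{57}}{37 - 74} = -10290 + \frac{30 + \frac{1}{57}}{-37} = -10290 - \frac{1711}{2109} = - \frac{21703321}{2109}$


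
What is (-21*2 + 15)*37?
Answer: -999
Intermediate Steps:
(-21*2 + 15)*37 = (-7*6 + 15)*37 = (-42 + 15)*37 = -27*37 = -999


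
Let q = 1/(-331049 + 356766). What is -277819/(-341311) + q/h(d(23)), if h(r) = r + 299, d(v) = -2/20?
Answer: 21355425698657/26235932516143 ≈ 0.81398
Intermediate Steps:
d(v) = -1/10 (d(v) = -2*1/20 = -1/10)
h(r) = 299 + r
q = 1/25717 ≈ 3.8885e-5
-277819/(-341311) + q/h(d(23)) = -277819/(-341311) + 1/(25717*(299 - 1/10)) = -277819*(-1/341311) + 1/(25717*(2989/10)) = 277819/341311 + (1/25717)*(10/2989) = 277819/341311 + 10/76868113 = 21355425698657/26235932516143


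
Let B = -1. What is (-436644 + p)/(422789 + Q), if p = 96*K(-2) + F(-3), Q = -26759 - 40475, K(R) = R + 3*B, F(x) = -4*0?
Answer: -437124/355555 ≈ -1.2294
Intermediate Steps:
F(x) = 0
K(R) = -3 + R (K(R) = R + 3*(-1) = R - 3 = -3 + R)
Q = -67234
p = -480 (p = 96*(-3 - 2) + 0 = 96*(-5) + 0 = -480 + 0 = -480)
(-436644 + p)/(422789 + Q) = (-436644 - 480)/(422789 - 67234) = -437124/355555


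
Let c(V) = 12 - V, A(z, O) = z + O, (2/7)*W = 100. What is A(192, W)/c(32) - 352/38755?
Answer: -420245/15502 ≈ -27.109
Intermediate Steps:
W = 350 (W = (7/2)*100 = 350)
A(z, O) = O + z
A(192, W)/c(32) - 352/38755 = (350 + 192)/(12 - 1*32) - 352/38755 = 542/(12 - 32) - 352*1/38755 = 542/(-20) - 352/38755 = 542*(-1/20) - 352/38755 = -271/10 - 352/38755 = -420245/15502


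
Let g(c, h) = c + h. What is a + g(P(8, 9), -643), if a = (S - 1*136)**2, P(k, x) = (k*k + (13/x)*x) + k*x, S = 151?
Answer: -269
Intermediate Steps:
P(k, x) = 13 + k**2 + k*x (P(k, x) = (k**2 + 13) + k*x = (13 + k**2) + k*x = 13 + k**2 + k*x)
a = 225 (a = (151 - 1*136)**2 = (151 - 136)**2 = 15**2 = 225)
a + g(P(8, 9), -643) = 225 + ((13 + 8**2 + 8*9) - 643) = 225 + ((13 + 64 + 72) - 643) = 225 + (149 - 643) = 225 - 494 = -269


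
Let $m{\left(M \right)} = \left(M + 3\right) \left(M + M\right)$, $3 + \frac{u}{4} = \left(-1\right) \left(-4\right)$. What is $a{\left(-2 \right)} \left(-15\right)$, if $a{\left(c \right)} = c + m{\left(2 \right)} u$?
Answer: $-1170$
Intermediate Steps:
$u = 4$ ($u = -12 + 4 \left(\left(-1\right) \left(-4\right)\right) = -12 + 4 \cdot 4 = -12 + 16 = 4$)
$m{\left(M \right)} = 2 M \left(3 + M\right)$ ($m{\left(M \right)} = \left(3 + M\right) 2 M = 2 M \left(3 + M\right)$)
$a{\left(c \right)} = 80 + c$ ($a{\left(c \right)} = c + 2 \cdot 2 \left(3 + 2\right) 4 = c + 2 \cdot 2 \cdot 5 \cdot 4 = c + 20 \cdot 4 = c + 80 = 80 + c$)
$a{\left(-2 \right)} \left(-15\right) = \left(80 - 2\right) \left(-15\right) = 78 \left(-15\right) = -1170$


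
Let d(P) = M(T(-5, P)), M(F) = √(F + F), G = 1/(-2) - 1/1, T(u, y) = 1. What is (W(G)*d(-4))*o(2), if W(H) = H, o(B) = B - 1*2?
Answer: 0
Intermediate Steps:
o(B) = -2 + B (o(B) = B - 2 = -2 + B)
G = -3/2 (G = 1*(-½) - 1*1 = -½ - 1 = -3/2 ≈ -1.5000)
M(F) = √2*√F (M(F) = √(2*F) = √2*√F)
d(P) = √2 (d(P) = √2*√1 = √2*1 = √2)
(W(G)*d(-4))*o(2) = (-3*√2/2)*(-2 + 2) = -3*√2/2*0 = 0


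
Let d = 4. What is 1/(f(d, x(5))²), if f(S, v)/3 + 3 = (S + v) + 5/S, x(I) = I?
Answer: 16/7569 ≈ 0.0021139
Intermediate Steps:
f(S, v) = -9 + 3*S + 3*v + 15/S (f(S, v) = -9 + 3*((S + v) + 5/S) = -9 + 3*(S + v + 5/S) = -9 + (3*S + 3*v + 15/S) = -9 + 3*S + 3*v + 15/S)
1/(f(d, x(5))²) = 1/((3*(5 + 4*(-3 + 4 + 5))/4)²) = 1/((3*(¼)*(5 + 4*6))²) = 1/((3*(¼)*(5 + 24))²) = 1/((3*(¼)*29)²) = 1/((87/4)²) = 1/(7569/16) = 16/7569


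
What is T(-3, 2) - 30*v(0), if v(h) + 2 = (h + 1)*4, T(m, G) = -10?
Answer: -70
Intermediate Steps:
v(h) = 2 + 4*h (v(h) = -2 + (h + 1)*4 = -2 + (1 + h)*4 = -2 + (4 + 4*h) = 2 + 4*h)
T(-3, 2) - 30*v(0) = -10 - 30*(2 + 4*0) = -10 - 30*(2 + 0) = -10 - 30*2 = -10 - 60 = -70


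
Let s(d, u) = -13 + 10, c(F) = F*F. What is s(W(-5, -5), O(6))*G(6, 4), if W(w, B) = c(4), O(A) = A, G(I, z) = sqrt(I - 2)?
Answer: -6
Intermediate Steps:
c(F) = F**2
G(I, z) = sqrt(-2 + I)
W(w, B) = 16 (W(w, B) = 4**2 = 16)
s(d, u) = -3
s(W(-5, -5), O(6))*G(6, 4) = -3*sqrt(-2 + 6) = -3*sqrt(4) = -3*2 = -6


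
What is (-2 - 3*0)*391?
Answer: -782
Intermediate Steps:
(-2 - 3*0)*391 = (-2 + 0)*391 = -2*391 = -782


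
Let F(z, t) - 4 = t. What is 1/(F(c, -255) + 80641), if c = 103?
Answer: 1/80390 ≈ 1.2439e-5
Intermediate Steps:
F(z, t) = 4 + t
1/(F(c, -255) + 80641) = 1/((4 - 255) + 80641) = 1/(-251 + 80641) = 1/80390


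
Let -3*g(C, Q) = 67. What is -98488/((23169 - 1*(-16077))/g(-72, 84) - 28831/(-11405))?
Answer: 75258127880/1340870213 ≈ 56.126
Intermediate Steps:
g(C, Q) = -67/3 (g(C, Q) = -1/3*67 = -67/3)
-98488/((23169 - 1*(-16077))/g(-72, 84) - 28831/(-11405)) = -98488/((23169 - 1*(-16077))/(-67/3) - 28831/(-11405)) = -98488/((23169 + 16077)*(-3/67) - 28831*(-1/11405)) = -98488/(39246*(-3/67) + 28831/11405) = -98488/(-117738/67 + 28831/11405) = -98488/(-1340870213/764135) = -98488*(-764135/1340870213) = 75258127880/1340870213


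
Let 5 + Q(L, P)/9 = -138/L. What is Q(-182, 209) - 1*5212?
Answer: -477766/91 ≈ -5250.2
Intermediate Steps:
Q(L, P) = -45 - 1242/L (Q(L, P) = -45 + 9*(-138/L) = -45 - 1242/L)
Q(-182, 209) - 1*5212 = (-45 - 1242/(-182)) - 1*5212 = (-45 - 1242*(-1/182)) - 5212 = (-45 + 621/91) - 5212 = -3474/91 - 5212 = -477766/91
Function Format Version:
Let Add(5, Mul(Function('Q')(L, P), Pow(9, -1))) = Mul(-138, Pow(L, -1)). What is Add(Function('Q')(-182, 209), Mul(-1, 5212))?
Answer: Rational(-477766, 91) ≈ -5250.2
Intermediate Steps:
Function('Q')(L, P) = Add(-45, Mul(-1242, Pow(L, -1))) (Function('Q')(L, P) = Add(-45, Mul(9, Mul(-138, Pow(L, -1)))) = Add(-45, Mul(-1242, Pow(L, -1))))
Add(Function('Q')(-182, 209), Mul(-1, 5212)) = Add(Add(-45, Mul(-1242, Pow(-182, -1))), Mul(-1, 5212)) = Add(Add(-45, Mul(-1242, Rational(-1, 182))), -5212) = Add(Add(-45, Rational(621, 91)), -5212) = Add(Rational(-3474, 91), -5212) = Rational(-477766, 91)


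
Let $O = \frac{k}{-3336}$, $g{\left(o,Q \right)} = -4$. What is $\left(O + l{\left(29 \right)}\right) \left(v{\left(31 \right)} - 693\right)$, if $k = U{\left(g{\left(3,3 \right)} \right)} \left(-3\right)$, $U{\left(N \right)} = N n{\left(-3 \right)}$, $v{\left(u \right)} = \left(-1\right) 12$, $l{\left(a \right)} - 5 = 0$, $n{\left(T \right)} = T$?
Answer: $- \frac{982065}{278} \approx -3532.6$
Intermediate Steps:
$l{\left(a \right)} = 5$ ($l{\left(a \right)} = 5 + 0 = 5$)
$v{\left(u \right)} = -12$
$U{\left(N \right)} = - 3 N$ ($U{\left(N \right)} = N \left(-3\right) = - 3 N$)
$k = -36$ ($k = \left(-3\right) \left(-4\right) \left(-3\right) = 12 \left(-3\right) = -36$)
$O = \frac{3}{278}$ ($O = - \frac{36}{-3336} = \left(-36\right) \left(- \frac{1}{3336}\right) = \frac{3}{278} \approx 0.010791$)
$\left(O + l{\left(29 \right)}\right) \left(v{\left(31 \right)} - 693\right) = \left(\frac{3}{278} + 5\right) \left(-12 - 693\right) = \frac{1393}{278} \left(-705\right) = - \frac{982065}{278}$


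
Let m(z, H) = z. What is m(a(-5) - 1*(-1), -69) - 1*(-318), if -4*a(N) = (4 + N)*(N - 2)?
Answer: 1269/4 ≈ 317.25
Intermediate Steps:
a(N) = -(-2 + N)*(4 + N)/4 (a(N) = -(4 + N)*(N - 2)/4 = -(4 + N)*(-2 + N)/4 = -(-2 + N)*(4 + N)/4)
m(a(-5) - 1*(-1), -69) - 1*(-318) = ((2 - ½*(-5) - ¼*(-5)²) - 1*(-1)) - 1*(-318) = ((2 + 5/2 - ¼*25) + 1) + 318 = ((2 + 5/2 - 25/4) + 1) + 318 = (-7/4 + 1) + 318 = -¾ + 318 = 1269/4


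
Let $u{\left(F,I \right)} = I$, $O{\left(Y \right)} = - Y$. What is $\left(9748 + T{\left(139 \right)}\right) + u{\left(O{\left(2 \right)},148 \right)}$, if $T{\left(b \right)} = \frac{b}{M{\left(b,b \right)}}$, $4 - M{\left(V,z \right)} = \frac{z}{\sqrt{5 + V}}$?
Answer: $\frac{898868}{91} \approx 9877.7$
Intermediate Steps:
$M{\left(V,z \right)} = 4 - \frac{z}{\sqrt{5 + V}}$
$T{\left(b \right)} = \frac{b}{4 - \frac{b}{\sqrt{5 + b}}}$
$\left(9748 + T{\left(139 \right)}\right) + u{\left(O{\left(2 \right)},148 \right)} = \left(9748 - \frac{139 \sqrt{5 + 139}}{139 - 4 \sqrt{5 + 139}}\right) + 148 = \left(9748 - \frac{139 \sqrt{144}}{139 - 4 \sqrt{144}}\right) + 148 = \left(9748 - 139 \cdot 12 \frac{1}{139 - 48}\right) + 148 = \left(9748 - 139 \cdot 12 \cdot \frac{1}{91}\right) + 148 = \left(9748 - \frac{1668}{91}\right) + 148 = \frac{885400}{91} + 148 = \frac{898868}{91}$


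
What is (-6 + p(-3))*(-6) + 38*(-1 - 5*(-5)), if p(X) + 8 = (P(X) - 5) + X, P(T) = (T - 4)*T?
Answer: 918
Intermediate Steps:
P(T) = T*(-4 + T) (P(T) = (-4 + T)*T = T*(-4 + T))
p(X) = -13 + X + X*(-4 + X) (p(X) = -8 + ((X*(-4 + X) - 5) + X) = -8 + ((-5 + X*(-4 + X)) + X) = -8 + (-5 + X + X*(-4 + X)) = -13 + X + X*(-4 + X))
(-6 + p(-3))*(-6) + 38*(-1 - 5*(-5)) = (-6 + (-13 - 3 - 3*(-4 - 3)))*(-6) + 38*(-1 - 5*(-5)) = (-6 + (-13 - 3 - 3*(-7)))*(-6) + 38*(-1 + 25) = (-6 + (-13 - 3 + 21))*(-6) + 38*24 = (-6 + 5)*(-6) + 912 = -1*(-6) + 912 = 6 + 912 = 918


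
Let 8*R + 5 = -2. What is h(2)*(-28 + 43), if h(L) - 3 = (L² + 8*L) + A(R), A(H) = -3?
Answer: 300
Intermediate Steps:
R = -7/8 (R = -5/8 + (⅛)*(-2) = -5/8 - ¼ = -7/8 ≈ -0.87500)
h(L) = L² + 8*L (h(L) = 3 + ((L² + 8*L) - 3) = 3 + (-3 + L² + 8*L) = L² + 8*L)
h(2)*(-28 + 43) = (2*(8 + 2))*(-28 + 43) = (2*10)*15 = 20*15 = 300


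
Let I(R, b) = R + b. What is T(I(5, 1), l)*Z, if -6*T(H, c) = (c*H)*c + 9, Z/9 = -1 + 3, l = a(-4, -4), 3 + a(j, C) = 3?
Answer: -27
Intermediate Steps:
a(j, C) = 0 (a(j, C) = -3 + 3 = 0)
l = 0
Z = 18 (Z = 9*(-1 + 3) = 9*2 = 18)
T(H, c) = -3/2 - H*c**2/6 (T(H, c) = -((c*H)*c + 9)/6 = -((H*c)*c + 9)/6 = -(H*c**2 + 9)/6 = -(9 + H*c**2)/6 = -3/2 - H*c**2/6)
T(I(5, 1), l)*Z = (-3/2 - 1/6*(5 + 1)*0**2)*18 = (-3/2 - 1/6*6*0)*18 = (-3/2 + 0)*18 = -3/2*18 = -27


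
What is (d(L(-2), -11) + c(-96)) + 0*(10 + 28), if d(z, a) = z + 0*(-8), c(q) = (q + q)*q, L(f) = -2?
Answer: 18430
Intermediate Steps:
c(q) = 2*q² (c(q) = (2*q)*q = 2*q²)
d(z, a) = z (d(z, a) = z + 0 = z)
(d(L(-2), -11) + c(-96)) + 0*(10 + 28) = (-2 + 2*(-96)²) + 0*(10 + 28) = (-2 + 2*9216) + 0*38 = (-2 + 18432) + 0 = 18430 + 0 = 18430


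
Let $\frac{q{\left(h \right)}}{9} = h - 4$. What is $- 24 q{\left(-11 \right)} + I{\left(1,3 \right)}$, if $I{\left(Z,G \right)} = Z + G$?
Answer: $3244$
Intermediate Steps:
$I{\left(Z,G \right)} = G + Z$
$q{\left(h \right)} = -36 + 9 h$ ($q{\left(h \right)} = 9 \left(h - 4\right) = 9 \left(-4 + h\right) = -36 + 9 h$)
$- 24 q{\left(-11 \right)} + I{\left(1,3 \right)} = - 24 \left(-36 + 9 \left(-11\right)\right) + \left(3 + 1\right) = - 24 \left(-36 - 99\right) + 4 = \left(-24\right) \left(-135\right) + 4 = 3240 + 4 = 3244$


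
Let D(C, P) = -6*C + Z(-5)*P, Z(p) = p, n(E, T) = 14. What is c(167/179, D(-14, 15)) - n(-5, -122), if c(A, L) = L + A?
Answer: -728/179 ≈ -4.0670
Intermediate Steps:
D(C, P) = -6*C - 5*P
c(A, L) = A + L
c(167/179, D(-14, 15)) - n(-5, -122) = (167/179 + (-6*(-14) - 5*15)) - 1*14 = (167*(1/179) + (84 - 75)) - 14 = (167/179 + 9) - 14 = 1778/179 - 14 = -728/179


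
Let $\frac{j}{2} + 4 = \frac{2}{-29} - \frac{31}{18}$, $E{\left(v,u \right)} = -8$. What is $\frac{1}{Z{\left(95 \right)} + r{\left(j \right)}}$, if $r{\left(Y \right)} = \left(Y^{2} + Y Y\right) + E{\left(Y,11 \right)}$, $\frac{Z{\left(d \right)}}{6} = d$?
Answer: $\frac{68121}{56561060} \approx 0.0012044$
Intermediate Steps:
$Z{\left(d \right)} = 6 d$
$j = - \frac{3023}{261}$ ($j = -8 + 2 \left(\frac{2}{-29} - \frac{31}{18}\right) = -8 + 2 \left(2 \left(- \frac{1}{29}\right) - \frac{31}{18}\right) = -8 + 2 \left(- \frac{2}{29} - \frac{31}{18}\right) = -8 + 2 \left(- \frac{935}{522}\right) = -8 - \frac{935}{261} = - \frac{3023}{261} \approx -11.582$)
$r{\left(Y \right)} = -8 + 2 Y^{2}$ ($r{\left(Y \right)} = \left(Y^{2} + Y Y\right) - 8 = \left(Y^{2} + Y^{2}\right) - 8 = 2 Y^{2} - 8 = -8 + 2 Y^{2}$)
$\frac{1}{Z{\left(95 \right)} + r{\left(j \right)}} = \frac{1}{6 \cdot 95 - \left(8 - 2 \left(- \frac{3023}{261}\right)^{2}\right)} = \frac{1}{570 + \left(-8 + 2 \cdot \frac{9138529}{68121}\right)} = \frac{1}{570 + \left(-8 + \frac{18277058}{68121}\right)} = \frac{1}{570 + \frac{17732090}{68121}} = \frac{1}{\frac{56561060}{68121}} = \frac{68121}{56561060}$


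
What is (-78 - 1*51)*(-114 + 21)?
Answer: 11997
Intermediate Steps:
(-78 - 1*51)*(-114 + 21) = (-78 - 51)*(-93) = -129*(-93) = 11997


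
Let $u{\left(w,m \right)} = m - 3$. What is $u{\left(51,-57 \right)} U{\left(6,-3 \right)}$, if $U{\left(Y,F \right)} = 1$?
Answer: $-60$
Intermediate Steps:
$u{\left(w,m \right)} = -3 + m$
$u{\left(51,-57 \right)} U{\left(6,-3 \right)} = \left(-3 - 57\right) 1 = \left(-60\right) 1 = -60$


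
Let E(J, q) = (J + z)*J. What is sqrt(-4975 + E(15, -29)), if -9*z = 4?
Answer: I*sqrt(42810)/3 ≈ 68.969*I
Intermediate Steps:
z = -4/9 (z = -1/9*4 = -4/9 ≈ -0.44444)
E(J, q) = J*(-4/9 + J) (E(J, q) = (J - 4/9)*J = (-4/9 + J)*J = J*(-4/9 + J))
sqrt(-4975 + E(15, -29)) = sqrt(-4975 + (1/9)*15*(-4 + 9*15)) = sqrt(-4975 + (1/9)*15*(-4 + 135)) = sqrt(-4975 + (1/9)*15*131) = sqrt(-4975 + 655/3) = sqrt(-14270/3) = I*sqrt(42810)/3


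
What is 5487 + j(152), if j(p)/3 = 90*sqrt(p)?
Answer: 5487 + 540*sqrt(38) ≈ 8815.8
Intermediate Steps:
j(p) = 270*sqrt(p) (j(p) = 3*(90*sqrt(p)) = 270*sqrt(p))
5487 + j(152) = 5487 + 270*sqrt(152) = 5487 + 270*(2*sqrt(38)) = 5487 + 540*sqrt(38)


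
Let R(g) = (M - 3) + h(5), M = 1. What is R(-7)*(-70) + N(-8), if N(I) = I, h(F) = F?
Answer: -218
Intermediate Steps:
R(g) = 3 (R(g) = (1 - 3) + 5 = -2 + 5 = 3)
R(-7)*(-70) + N(-8) = 3*(-70) - 8 = -210 - 8 = -218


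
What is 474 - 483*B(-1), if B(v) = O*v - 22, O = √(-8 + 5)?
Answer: 11100 + 483*I*√3 ≈ 11100.0 + 836.58*I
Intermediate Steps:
O = I*√3 (O = √(-3) = I*√3 ≈ 1.732*I)
B(v) = -22 + I*v*√3 (B(v) = (I*√3)*v - 22 = I*v*√3 - 22 = -22 + I*v*√3)
474 - 483*B(-1) = 474 - 483*(-22 + I*(-1)*√3) = 474 - 483*(-22 - I*√3) = 474 + (10626 + 483*I*√3) = 11100 + 483*I*√3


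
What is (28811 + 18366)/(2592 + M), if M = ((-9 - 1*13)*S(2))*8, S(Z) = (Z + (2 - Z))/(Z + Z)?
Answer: 47177/2504 ≈ 18.841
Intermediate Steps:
S(Z) = 1/Z (S(Z) = 2/((2*Z)) = 2*(1/(2*Z)) = 1/Z)
M = -88 (M = ((-9 - 1*13)/2)*8 = ((-9 - 13)*(½))*8 = -22*½*8 = -11*8 = -88)
(28811 + 18366)/(2592 + M) = (28811 + 18366)/(2592 - 88) = 47177/2504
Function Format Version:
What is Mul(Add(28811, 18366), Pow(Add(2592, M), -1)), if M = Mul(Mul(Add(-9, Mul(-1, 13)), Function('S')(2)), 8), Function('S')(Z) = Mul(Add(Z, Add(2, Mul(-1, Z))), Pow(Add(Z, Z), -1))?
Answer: Rational(47177, 2504) ≈ 18.841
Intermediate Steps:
Function('S')(Z) = Pow(Z, -1) (Function('S')(Z) = Mul(2, Pow(Mul(2, Z), -1)) = Mul(2, Mul(Rational(1, 2), Pow(Z, -1))) = Pow(Z, -1))
M = -88 (M = Mul(Mul(Add(-9, Mul(-1, 13)), Pow(2, -1)), 8) = Mul(Mul(Add(-9, -13), Rational(1, 2)), 8) = Mul(Mul(-22, Rational(1, 2)), 8) = Mul(-11, 8) = -88)
Mul(Add(28811, 18366), Pow(Add(2592, M), -1)) = Mul(Add(28811, 18366), Pow(Add(2592, -88), -1)) = Mul(47177, Pow(2504, -1)) = Mul(47177, Rational(1, 2504)) = Rational(47177, 2504)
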